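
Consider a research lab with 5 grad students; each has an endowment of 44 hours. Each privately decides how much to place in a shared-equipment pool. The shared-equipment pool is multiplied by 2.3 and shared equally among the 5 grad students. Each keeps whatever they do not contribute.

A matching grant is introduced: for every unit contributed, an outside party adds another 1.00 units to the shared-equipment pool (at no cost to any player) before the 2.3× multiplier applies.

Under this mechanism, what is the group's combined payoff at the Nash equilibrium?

The effective private return is 2.3 × 2.00 / 5 = 0.9200, which is still under 1, so the mechanism doesn't change anyone's dominant strategy: zero contribution.
Everyone keeps their endowment and the group total is 5 × 44 = 220.

220.00 hours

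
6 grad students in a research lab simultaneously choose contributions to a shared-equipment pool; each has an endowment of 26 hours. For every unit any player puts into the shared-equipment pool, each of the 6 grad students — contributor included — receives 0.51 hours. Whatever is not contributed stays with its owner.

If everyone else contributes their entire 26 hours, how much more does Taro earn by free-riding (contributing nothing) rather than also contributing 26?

Switching from a contribution of 26 to 0 lets Taro keep an extra 26 hours, but lowers the shared-equipment pool by 26, which costs Taro their own share of that drop: 0.51 × 26 = 13.26.
Net gain = 26 − 13.26 = 12.74. The private return per contributed unit (0.51) is below 1, so free-riding is indeed the best response regardless of what the others do.

12.74 hours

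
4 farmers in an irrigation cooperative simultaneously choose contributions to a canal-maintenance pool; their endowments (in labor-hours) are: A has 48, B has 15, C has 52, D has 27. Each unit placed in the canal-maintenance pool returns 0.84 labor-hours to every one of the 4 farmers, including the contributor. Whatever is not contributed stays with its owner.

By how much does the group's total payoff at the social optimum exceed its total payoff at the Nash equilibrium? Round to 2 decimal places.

335.12 labor-hours

The private return per contributed unit is 0.84 < 1 for everyone, so the Nash equilibrium is zero contribution and the group total is Σ E_j = 48 + 15 + 52 + 27 = 142.
Each contributed unit returns 3.360 to the group, so the social optimum is full contribution by everyone: group total = 3.360 × 142 = 477.12.
Efficiency loss = (3.360 − 1) × 142 = 335.12.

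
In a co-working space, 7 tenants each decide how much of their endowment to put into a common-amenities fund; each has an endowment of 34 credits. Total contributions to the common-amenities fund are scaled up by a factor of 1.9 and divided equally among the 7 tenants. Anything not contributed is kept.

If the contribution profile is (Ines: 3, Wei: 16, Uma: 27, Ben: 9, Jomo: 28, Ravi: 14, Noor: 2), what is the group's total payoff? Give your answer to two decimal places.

327.10 credits

Total contributed: 3 + 16 + 27 + 9 + 28 + 14 + 2 = 99; total kept: 7 × 34 − 99 = 139.
The common-amenities fund pays out 1.9 × 99 = 188.10 in aggregate.
Group total = 139 + 188.10 = 327.10.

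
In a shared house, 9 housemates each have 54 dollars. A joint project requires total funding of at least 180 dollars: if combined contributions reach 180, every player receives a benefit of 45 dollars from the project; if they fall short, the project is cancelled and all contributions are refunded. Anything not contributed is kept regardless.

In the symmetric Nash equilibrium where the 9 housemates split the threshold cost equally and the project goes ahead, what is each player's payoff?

79 dollars

Equal share of the threshold: 180/9 = 20.
At this profile no one gains by cutting their contribution: any cut drops the total below 180, the project is cancelled, contributions are refunded, and the deviator ends with 54, which is less than 54 − 20 + 45 = 79. Contributing more than 20 just wastes the excess. So contributing exactly 20 is a best response.
Each player's payoff: 54 − 20 + 45 = 79.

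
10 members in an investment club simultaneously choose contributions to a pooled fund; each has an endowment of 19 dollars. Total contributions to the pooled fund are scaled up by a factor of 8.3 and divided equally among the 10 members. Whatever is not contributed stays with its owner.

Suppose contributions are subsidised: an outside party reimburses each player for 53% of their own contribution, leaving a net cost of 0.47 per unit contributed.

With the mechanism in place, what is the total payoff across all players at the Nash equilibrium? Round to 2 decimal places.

1677.70 dollars

Under the mechanism each unit contributed yields (8.3/10) / 0.47 = 1.7660 back to its contributor per unit of net cost, which exceeds 1, making full contribution the dominant choice for everyone.
So the Nash equilibrium is full contribution by all 10; the group earns 10 × (19 × 0.53 + 8.3 × 19) = 1677.70.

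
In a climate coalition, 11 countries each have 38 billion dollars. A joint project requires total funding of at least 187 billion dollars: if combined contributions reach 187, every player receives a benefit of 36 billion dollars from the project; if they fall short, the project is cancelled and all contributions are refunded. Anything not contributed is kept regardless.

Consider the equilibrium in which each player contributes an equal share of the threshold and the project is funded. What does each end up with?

Equal share of the threshold: 187/11 = 17.
At this profile no one gains by cutting their contribution: any cut drops the total below 187, the project is cancelled, contributions are refunded, and the deviator ends with 38, which is less than 38 − 17 + 36 = 57. Contributing more than 17 just wastes the excess. So contributing exactly 17 is a best response.
Each player's payoff: 38 − 17 + 36 = 57.

57 billion dollars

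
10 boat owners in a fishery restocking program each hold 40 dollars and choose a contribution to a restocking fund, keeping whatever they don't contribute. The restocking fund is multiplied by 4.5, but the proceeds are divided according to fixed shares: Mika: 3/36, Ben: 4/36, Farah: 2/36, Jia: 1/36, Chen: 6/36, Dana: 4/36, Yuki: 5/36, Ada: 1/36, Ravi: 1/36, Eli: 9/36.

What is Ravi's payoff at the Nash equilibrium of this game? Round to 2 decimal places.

45.00 dollars

Each unit j contributes comes back to j as 4.5 × (j's share), so j prefers to contribute only if that share exceeds 1/4.5 = 0.2222; otherwise keeping the unit dominates.
Eli alone (share 9/36) is above the threshold, contributing 40; the remaining 9 contribute 0. Total contributed: 40.
Ravi keeps 40 and receives 4.5 × 40 × 1/36 = 5.00 from the restocking fund, for a payoff of 45.00.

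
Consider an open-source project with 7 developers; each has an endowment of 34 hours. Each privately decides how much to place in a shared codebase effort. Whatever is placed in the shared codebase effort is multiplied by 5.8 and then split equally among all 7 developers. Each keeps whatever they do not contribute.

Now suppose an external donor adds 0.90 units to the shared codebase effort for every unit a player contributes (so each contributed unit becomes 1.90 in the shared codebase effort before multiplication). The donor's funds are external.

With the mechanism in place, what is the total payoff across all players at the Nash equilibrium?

Under the mechanism each unit contributed yields 5.8 × 1.90 / 7 = 1.5743 back to its contributor per unit of net cost, which exceeds 1, making full contribution the dominant choice for everyone.
At the Nash equilibrium everyone contributes 34. Group total payoff = 5.8 × 1.90 × 238 = 2622.76.

2622.76 hours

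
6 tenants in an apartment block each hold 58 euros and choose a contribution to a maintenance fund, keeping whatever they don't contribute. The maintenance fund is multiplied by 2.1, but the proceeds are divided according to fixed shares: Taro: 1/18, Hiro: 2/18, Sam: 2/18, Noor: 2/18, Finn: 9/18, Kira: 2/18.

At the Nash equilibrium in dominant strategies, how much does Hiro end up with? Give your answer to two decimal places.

71.53 euros

Player j's private return per contributed unit is 2.1 × (j's share). Contributing is weakly dominant for j when that share is at least 1/2.1 = 0.4762, and contributing 0 is dominant otherwise.
Only Finn (9/18) clears that bar, contributing 58; the remaining 5 contribute 0. Total contributed: 58.
Hiro keeps 58 and receives 2.1 × 58 × 2/18 = 13.53 from the maintenance fund, for a payoff of 71.53.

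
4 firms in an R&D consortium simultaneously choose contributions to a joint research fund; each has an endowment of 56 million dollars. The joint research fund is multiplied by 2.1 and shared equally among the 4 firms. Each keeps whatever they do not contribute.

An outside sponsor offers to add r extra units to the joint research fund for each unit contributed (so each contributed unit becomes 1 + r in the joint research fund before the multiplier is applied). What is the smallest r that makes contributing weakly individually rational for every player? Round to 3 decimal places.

With matching at rate r, one contributed unit becomes (1 + r) in the joint research fund and returns 2.1 × (1 + r) / 4 to the contributor.
Setting this equal to 1: 1 + r = 4/2.1 = 1.9048.
So the minimum matching rate is r = 1.9048 − 1 = 0.905.

0.905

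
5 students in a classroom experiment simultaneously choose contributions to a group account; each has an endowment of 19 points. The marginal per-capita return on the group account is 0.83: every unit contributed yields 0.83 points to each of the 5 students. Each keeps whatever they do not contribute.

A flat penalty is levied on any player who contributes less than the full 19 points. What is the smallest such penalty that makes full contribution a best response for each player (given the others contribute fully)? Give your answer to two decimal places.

3.23 points

Given the others contribute fully, the best deviation is to contribute 0 (any partial contribution still incurs the fine and gives up units whose private return 0.83 is below 1).
Deviating from 19 to 0 saves 19 points but forfeits the deviator's share of the drop in the group account: 0.83 × 19 = 15.77.
So the deviation gain is 19 − 15.77 = 3.23, and the fine must be at least 3.23 points to wipe it out.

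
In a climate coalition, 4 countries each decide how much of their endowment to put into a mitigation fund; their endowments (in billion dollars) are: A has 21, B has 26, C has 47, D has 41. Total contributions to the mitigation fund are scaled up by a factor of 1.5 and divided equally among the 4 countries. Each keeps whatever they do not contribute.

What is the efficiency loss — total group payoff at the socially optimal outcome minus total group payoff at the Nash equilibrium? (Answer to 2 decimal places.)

67.50 billion dollars

The private return per contributed unit is 1.5/4 = 0.3750 < 1 for every player regardless of endowment, so the Nash equilibrium is zero contribution and the group total is Σ E_j = 21 + 26 + 47 + 41 = 135.
Each contributed unit returns 1.500 to the group, so the social optimum is full contribution by everyone: group total = 1.500 × 135 = 202.50.
Efficiency loss = (1.500 − 1) × 135 = 67.50.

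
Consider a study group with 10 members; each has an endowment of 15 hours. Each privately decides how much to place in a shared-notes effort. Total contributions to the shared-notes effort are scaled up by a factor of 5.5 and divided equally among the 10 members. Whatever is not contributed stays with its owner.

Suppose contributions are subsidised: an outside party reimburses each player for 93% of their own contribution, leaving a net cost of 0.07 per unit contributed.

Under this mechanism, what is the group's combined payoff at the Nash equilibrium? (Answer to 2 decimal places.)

964.50 hours

Under the mechanism each unit contributed yields (5.5/10) / 0.07 = 7.8571 back to its contributor per unit of net cost, which exceeds 1, making full contribution the dominant choice for everyone.
At the Nash equilibrium everyone contributes 15. Group total payoff = 10 × (15 × 0.93 + 5.5 × 15) = 964.50.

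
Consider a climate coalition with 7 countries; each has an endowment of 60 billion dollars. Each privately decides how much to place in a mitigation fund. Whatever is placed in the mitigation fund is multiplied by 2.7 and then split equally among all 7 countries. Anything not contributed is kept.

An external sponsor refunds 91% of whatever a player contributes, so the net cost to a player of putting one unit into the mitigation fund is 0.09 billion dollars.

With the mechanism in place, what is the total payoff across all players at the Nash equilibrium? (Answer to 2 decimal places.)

Under the mechanism each unit contributed yields (2.7/7) / 0.09 = 4.2857 back to its contributor per unit of net cost, which exceeds 1, making full contribution the dominant choice for everyone.
So the Nash equilibrium is full contribution by all 7; the group earns 7 × (60 × 0.91 + 2.7 × 60) = 1516.20.

1516.20 billion dollars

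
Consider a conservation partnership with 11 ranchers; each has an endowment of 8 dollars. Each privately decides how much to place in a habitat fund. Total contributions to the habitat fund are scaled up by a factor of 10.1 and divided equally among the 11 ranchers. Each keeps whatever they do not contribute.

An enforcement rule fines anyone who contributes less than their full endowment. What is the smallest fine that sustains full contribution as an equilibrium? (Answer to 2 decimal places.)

0.65 dollars

Given the others contribute fully, the best deviation is to contribute 0 (any partial contribution still incurs the fine and gives up units whose private return 0.9182 is below 1).
Deviating from 8 to 0 saves 8 dollars but forfeits the deviator's share of the drop in the habitat fund: 10.1/11 × 8 = 7.35.
So the deviation gain is 8 − 7.35 = 0.65, and the fine must be at least 0.65 dollars to wipe it out.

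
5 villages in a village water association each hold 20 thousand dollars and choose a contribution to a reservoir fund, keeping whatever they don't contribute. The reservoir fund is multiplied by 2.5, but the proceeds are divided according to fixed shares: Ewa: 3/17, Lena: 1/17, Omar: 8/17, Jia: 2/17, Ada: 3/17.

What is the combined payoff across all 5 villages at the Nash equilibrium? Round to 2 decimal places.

A player with share s gets back 2.5·s per unit contributed, so full contribution is dominant for anyone with s > 1/2.5 = 0.4000 and zero contribution is dominant for anyone below.
Omar alone (share 8/17) is above the threshold, contributing 20; the remaining 4 contribute 0. Total contributed: 20.
The reservoir fund pays out 2.5 × 20 = 50.00 in total (split across the unequal shares, but the aggregate is all that matters for the group sum).
The 4 free-riders keep 20 each, adding 80. Group total = 80 + 50.00 = 130.00.

130.00 thousand dollars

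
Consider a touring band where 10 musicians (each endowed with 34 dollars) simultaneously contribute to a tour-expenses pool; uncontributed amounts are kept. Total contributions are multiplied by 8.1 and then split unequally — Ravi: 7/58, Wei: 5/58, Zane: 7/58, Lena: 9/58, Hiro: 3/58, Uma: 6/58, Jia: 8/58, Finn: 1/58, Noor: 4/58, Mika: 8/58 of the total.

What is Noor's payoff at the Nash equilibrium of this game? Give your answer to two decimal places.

A player with share s gets back 8.1·s per unit contributed, so full contribution is dominant for anyone with s > 1/8.1 = 0.1235 and zero contribution is dominant for anyone below.
The shares above 0.1235 belong to Lena, Jia and Mika, contributing 34 each; the remaining 7 contribute 0. Total contributed: 102.
Noor keeps 34 and receives 8.1 × 102 × 4/58 = 56.98 from the tour-expenses pool, for a payoff of 90.98.

90.98 dollars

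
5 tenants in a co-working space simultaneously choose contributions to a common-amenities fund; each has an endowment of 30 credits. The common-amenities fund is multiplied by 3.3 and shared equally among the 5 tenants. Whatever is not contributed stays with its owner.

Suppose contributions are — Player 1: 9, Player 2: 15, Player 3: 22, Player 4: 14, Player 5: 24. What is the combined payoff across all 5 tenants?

Total contributed: 9 + 15 + 22 + 14 + 24 = 84; total kept: 5 × 30 − 84 = 66.
The common-amenities fund pays out 3.3 × 84 = 277.20 in aggregate.
Group total = 66 + 277.20 = 343.20.

343.20 credits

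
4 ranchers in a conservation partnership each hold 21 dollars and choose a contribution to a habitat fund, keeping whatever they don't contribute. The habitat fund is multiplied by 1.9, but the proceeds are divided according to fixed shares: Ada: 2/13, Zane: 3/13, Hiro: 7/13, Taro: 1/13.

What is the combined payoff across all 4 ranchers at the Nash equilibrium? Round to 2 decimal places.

102.90 dollars

For player j, contributing a unit is worthwhile iff 1.9 × (j's share) ≥ 1, i.e. iff j's share is at least 0.5263.
Only Hiro (7/13) clears that bar, contributing 21; the remaining 3 contribute 0. Total contributed: 21.
The habitat fund pays out 1.9 × 21 = 39.90 in total (split across the unequal shares, but the aggregate is all that matters for the group sum).
The 3 free-riders keep 21 each, adding 63. Group total = 63 + 39.90 = 102.90.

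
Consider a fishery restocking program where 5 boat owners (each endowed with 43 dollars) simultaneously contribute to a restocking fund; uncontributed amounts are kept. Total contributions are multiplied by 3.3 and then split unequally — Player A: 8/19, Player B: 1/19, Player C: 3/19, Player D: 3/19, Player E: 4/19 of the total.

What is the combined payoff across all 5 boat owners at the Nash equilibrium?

313.90 dollars

Each unit j contributes comes back to j as 3.3 × (j's share), so j prefers to contribute only if that share exceeds 1/3.3 = 0.3030; otherwise keeping the unit dominates.
Only Player A (8/19) clears that bar, contributing 43; the remaining 4 contribute 0. Total contributed: 43.
The restocking fund pays out 3.3 × 43 = 141.90 in total (split across the unequal shares, but the aggregate is all that matters for the group sum).
The 4 free-riders keep 43 each, adding 172. Group total = 172 + 141.90 = 313.90.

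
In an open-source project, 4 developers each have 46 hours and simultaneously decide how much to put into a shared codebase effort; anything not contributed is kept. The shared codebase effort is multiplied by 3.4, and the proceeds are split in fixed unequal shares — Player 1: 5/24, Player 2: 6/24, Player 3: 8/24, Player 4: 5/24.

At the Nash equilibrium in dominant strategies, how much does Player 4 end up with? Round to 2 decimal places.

Each unit j contributes comes back to j as 3.4 × (j's share), so j prefers to contribute only if that share exceeds 1/3.4 = 0.2941; otherwise keeping the unit dominates.
The only share above 0.2941 is Player 3's 8/24, contributing 46; the remaining 3 contribute 0. Total contributed: 46.
Player 4 keeps 46 and receives 3.4 × 46 × 5/24 = 32.58 from the shared codebase effort, for a payoff of 78.58.

78.58 hours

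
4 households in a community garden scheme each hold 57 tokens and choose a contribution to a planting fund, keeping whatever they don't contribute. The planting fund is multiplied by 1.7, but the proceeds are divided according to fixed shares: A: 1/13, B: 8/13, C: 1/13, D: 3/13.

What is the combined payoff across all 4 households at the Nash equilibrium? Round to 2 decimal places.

267.90 tokens

Player j's private return per contributed unit is 1.7 × (j's share). Contributing is weakly dominant for j when that share is at least 1/1.7 = 0.5882, and contributing 0 is dominant otherwise.
The only share above 0.5882 is B's 8/13, contributing 57; the remaining 3 contribute 0. Total contributed: 57.
The planting fund pays out 1.7 × 57 = 96.90 in total (split across the unequal shares, but the aggregate is all that matters for the group sum).
The 3 free-riders keep 57 each, adding 171. Group total = 171 + 96.90 = 267.90.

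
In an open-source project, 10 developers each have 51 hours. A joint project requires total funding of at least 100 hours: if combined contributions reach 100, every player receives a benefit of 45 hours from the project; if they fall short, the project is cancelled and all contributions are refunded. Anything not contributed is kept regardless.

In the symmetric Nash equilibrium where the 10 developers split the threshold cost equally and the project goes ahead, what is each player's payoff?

86 hours

Equal share of the threshold: 100/10 = 10.
At this profile no one gains by cutting their contribution: any cut drops the total below 100, the project is cancelled, contributions are refunded, and the deviator ends with 51, which is less than 51 − 10 + 45 = 86. Contributing more than 10 just wastes the excess. So contributing exactly 10 is a best response.
Each player's payoff: 51 − 10 + 45 = 86.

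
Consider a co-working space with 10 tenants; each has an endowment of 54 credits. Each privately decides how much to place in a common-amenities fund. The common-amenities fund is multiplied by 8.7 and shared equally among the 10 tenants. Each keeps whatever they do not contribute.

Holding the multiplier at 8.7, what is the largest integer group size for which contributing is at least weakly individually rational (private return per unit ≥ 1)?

Private return per unit is 8.7/(group size), which is ≥ 1 whenever the group size is ≤ 8.7.
The largest such integer is 8.

8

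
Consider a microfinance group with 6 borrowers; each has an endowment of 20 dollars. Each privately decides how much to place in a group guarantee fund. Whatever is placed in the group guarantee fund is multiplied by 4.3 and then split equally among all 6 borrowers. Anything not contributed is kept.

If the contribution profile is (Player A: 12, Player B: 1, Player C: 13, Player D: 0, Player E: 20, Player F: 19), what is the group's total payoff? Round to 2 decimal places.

334.50 dollars

Total contributed: 12 + 1 + 13 + 0 + 20 + 19 = 65; total kept: 6 × 20 − 65 = 55.
The group guarantee fund pays out 4.3 × 65 = 279.50 in aggregate.
Group total = 55 + 279.50 = 334.50.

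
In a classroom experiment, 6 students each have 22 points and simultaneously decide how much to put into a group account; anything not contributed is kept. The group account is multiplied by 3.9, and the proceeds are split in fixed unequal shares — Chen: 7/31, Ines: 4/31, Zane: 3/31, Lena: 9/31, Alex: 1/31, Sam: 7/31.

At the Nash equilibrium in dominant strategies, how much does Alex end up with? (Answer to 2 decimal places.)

Each unit j contributes comes back to j as 3.9 × (j's share), so j prefers to contribute only if that share exceeds 1/3.9 = 0.2564; otherwise keeping the unit dominates.
Only Lena (9/31) clears that bar, contributing 22; the remaining 5 contribute 0. Total contributed: 22.
Alex keeps 22 and receives 3.9 × 22 × 1/31 = 2.77 from the group account, for a payoff of 24.77.

24.77 points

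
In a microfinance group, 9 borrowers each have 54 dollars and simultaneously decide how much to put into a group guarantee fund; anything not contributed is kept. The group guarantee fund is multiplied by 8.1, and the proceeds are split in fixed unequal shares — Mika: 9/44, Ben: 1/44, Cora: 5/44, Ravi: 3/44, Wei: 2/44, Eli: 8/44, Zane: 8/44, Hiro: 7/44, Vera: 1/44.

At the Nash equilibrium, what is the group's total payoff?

2019.60 dollars

A player with share s gets back 8.1·s per unit contributed, so full contribution is dominant for anyone with s > 1/8.1 = 0.1235 and zero contribution is dominant for anyone below.
Mika, Eli, Zane and Hiro clear that bar, contributing 54 each; the remaining 5 contribute 0. Total contributed: 216.
The group guarantee fund pays out 8.1 × 216 = 1749.60 in total (split across the unequal shares, but the aggregate is all that matters for the group sum).
The 5 free-riders keep 54 each, adding 270. Group total = 270 + 1749.60 = 2019.60.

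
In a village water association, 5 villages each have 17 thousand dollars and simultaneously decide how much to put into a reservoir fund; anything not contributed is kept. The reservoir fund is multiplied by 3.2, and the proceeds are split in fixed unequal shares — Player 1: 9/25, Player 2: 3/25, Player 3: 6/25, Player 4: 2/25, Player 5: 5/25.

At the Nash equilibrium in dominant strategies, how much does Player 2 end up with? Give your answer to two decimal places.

A player with share s gets back 3.2·s per unit contributed, so full contribution is dominant for anyone with s > 1/3.2 = 0.3125 and zero contribution is dominant for anyone below.
Player 1 alone (share 9/25) is above the threshold, contributing 17; the remaining 4 contribute 0. Total contributed: 17.
Player 2 keeps 17 and receives 3.2 × 17 × 3/25 = 6.53 from the reservoir fund, for a payoff of 23.53.

23.53 thousand dollars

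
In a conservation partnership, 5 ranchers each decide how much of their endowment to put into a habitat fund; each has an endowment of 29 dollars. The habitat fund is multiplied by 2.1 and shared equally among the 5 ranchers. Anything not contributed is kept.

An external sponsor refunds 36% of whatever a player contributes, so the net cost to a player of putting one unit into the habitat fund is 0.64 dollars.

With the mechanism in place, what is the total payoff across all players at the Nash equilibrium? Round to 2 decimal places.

145.00 dollars

The effective private return is (2.1/5) / 0.64 = 0.6563, which is still under 1, so the mechanism doesn't change anyone's dominant strategy: zero contribution.
Everyone keeps their endowment and the group total is 5 × 29 = 145.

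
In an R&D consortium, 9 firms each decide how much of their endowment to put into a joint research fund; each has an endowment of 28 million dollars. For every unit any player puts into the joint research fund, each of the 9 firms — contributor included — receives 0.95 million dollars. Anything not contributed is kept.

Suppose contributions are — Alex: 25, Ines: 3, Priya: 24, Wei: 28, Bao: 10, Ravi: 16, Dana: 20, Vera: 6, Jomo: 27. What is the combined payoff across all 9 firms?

Total contributed: 25 + 3 + 24 + 28 + 10 + 16 + 20 + 6 + 27 = 159; total kept: 9 × 28 − 159 = 93.
The joint research fund pays out 0.95 × 9 × 159 = 1359.45 in aggregate.
Group total = 93 + 1359.45 = 1452.45.

1452.45 million dollars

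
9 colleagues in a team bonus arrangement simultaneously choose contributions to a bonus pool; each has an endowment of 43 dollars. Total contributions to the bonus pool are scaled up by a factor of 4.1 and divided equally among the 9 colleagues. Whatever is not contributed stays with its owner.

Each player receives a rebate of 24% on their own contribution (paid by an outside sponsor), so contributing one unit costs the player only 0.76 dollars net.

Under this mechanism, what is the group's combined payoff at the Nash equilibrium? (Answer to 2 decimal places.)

387.00 dollars

With the mechanism, a contributed unit returns (4.1/9) / 0.76 = 0.5994 per unit of net cost — still below 1 — so contributing 0 remains dominant for every player.
At the Nash equilibrium no one contributes; group total payoff = 9 × 43 = 387.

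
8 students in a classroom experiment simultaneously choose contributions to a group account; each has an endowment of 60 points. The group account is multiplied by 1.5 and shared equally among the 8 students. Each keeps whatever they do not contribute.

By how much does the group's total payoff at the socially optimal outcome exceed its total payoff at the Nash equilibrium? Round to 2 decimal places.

Each contributed unit returns 1.5/8 = 0.1875 to its contributor — below 1 — so contributing 0 is dominant for every player. At the Nash equilibrium everyone keeps their 60, and the group total is 8 × 60 = 480.
Each contributed unit returns 1.500 to the group as a whole (0.1875 to each of 8 players), which exceeds 1, so the social optimum is full contribution: group total = 1.500 × 480 = 720.00.
Efficiency loss = 720.00 − 480 = 240.00.

240.00 points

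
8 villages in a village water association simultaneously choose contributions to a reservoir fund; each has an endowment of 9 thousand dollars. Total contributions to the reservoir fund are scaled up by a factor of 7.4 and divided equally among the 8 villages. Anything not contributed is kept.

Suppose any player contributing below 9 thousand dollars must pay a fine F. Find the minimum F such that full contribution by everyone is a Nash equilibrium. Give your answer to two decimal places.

Given the others contribute fully, the best deviation is to contribute 0 (any partial contribution still incurs the fine and gives up units whose private return 0.9250 is below 1).
Deviating from 9 to 0 saves 9 thousand dollars but forfeits the deviator's share of the drop in the reservoir fund: 7.4/8 × 9 = 8.32.
So the deviation gain is 9 − 8.32 = 0.68, and the fine must be at least 0.68 thousand dollars to wipe it out.

0.68 thousand dollars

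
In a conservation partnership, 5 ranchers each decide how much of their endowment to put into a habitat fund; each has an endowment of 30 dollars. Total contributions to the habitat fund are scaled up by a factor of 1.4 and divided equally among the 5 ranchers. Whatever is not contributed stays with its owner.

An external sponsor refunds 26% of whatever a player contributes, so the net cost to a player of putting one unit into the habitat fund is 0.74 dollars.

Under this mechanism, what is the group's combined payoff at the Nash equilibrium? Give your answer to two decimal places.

150.00 dollars

The effective private return is (1.4/5) / 0.74 = 0.3784, which is still under 1, so the mechanism doesn't change anyone's dominant strategy: zero contribution.
At the Nash equilibrium no one contributes; group total payoff = 5 × 30 = 150.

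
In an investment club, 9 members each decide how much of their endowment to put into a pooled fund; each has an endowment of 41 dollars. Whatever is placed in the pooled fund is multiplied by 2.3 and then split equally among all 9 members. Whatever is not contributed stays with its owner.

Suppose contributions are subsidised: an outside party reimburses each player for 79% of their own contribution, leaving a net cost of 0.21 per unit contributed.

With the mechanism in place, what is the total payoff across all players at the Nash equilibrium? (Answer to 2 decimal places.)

1140.21 dollars

The effective private return per unit is now (2.3/9) / 0.21 = 1.2169 > 1, so every player's dominant strategy flips to full contribution.
At the Nash equilibrium everyone contributes 41. Group total payoff = 9 × (41 × 0.79 + 2.3 × 41) = 1140.21.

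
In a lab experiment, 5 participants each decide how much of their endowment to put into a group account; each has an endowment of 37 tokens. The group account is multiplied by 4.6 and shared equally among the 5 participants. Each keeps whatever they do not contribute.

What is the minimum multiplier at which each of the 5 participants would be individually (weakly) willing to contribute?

5

A contributed unit returns (multiplier)/5 to its contributor.
This reaches 1 exactly when the multiplier is 5.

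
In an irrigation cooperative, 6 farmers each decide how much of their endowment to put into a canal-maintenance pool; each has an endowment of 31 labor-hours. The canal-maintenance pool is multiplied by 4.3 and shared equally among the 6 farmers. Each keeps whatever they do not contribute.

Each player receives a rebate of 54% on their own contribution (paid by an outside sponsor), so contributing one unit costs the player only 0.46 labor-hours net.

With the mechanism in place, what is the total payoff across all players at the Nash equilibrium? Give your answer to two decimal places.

The effective private return per unit is now (4.3/6) / 0.46 = 1.5580 > 1, so every player's dominant strategy flips to full contribution.
At the Nash equilibrium everyone contributes 31. Group total payoff = 6 × (31 × 0.54 + 4.3 × 31) = 900.24.

900.24 labor-hours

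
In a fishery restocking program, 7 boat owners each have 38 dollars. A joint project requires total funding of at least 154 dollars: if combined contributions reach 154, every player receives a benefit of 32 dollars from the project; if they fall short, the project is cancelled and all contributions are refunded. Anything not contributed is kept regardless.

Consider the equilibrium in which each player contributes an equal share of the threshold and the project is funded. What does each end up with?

48 dollars

Equal share of the threshold: 154/7 = 22.
At this profile no one gains by cutting their contribution: any cut drops the total below 154, the project is cancelled, contributions are refunded, and the deviator ends with 38, which is less than 38 − 22 + 32 = 48. Contributing more than 22 just wastes the excess. So contributing exactly 22 is a best response.
Each player's payoff: 38 − 22 + 32 = 48.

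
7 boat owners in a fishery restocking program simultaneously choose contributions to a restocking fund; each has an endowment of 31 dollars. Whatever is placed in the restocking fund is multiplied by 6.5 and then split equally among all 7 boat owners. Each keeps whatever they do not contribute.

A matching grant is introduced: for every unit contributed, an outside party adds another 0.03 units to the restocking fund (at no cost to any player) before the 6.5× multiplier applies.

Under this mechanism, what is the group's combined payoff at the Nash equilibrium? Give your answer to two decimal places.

The effective private return is 6.5 × 1.03 / 7 = 0.9564, which is still under 1, so the mechanism doesn't change anyone's dominant strategy: zero contribution.
At the Nash equilibrium no one contributes; group total payoff = 7 × 31 = 217.

217.00 dollars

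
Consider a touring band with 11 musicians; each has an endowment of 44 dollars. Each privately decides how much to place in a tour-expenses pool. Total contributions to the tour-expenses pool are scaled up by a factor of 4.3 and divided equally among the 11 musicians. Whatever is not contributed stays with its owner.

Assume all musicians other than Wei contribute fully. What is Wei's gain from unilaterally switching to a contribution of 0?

26.80 dollars

Switching from a contribution of 44 to 0 lets Wei keep an extra 44 dollars, but lowers the tour-expenses pool by 44, which costs Wei their own share of that drop: 4.3/11 × 44 = 17.20.
Net gain = 44 − 17.20 = 26.80. The private return per contributed unit (0.3909) is below 1, so free-riding is indeed the best response regardless of what the others do.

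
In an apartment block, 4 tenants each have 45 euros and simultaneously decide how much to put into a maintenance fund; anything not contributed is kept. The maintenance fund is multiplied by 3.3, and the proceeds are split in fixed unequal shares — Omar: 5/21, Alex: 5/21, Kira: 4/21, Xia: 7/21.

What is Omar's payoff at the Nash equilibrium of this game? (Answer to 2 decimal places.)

A player with share s gets back 3.3·s per unit contributed, so full contribution is dominant for anyone with s > 1/3.3 = 0.3030 and zero contribution is dominant for anyone below.
Xia alone (share 7/21) is above the threshold, contributing 45; the remaining 3 contribute 0. Total contributed: 45.
Omar keeps 45 and receives 3.3 × 45 × 5/21 = 35.36 from the maintenance fund, for a payoff of 80.36.

80.36 euros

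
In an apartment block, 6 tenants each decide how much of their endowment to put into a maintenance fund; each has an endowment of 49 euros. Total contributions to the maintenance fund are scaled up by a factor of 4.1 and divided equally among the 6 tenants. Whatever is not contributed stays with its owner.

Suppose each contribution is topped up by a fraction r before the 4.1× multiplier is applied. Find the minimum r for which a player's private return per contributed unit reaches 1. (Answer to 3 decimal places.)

0.463

With matching at rate r, one contributed unit becomes (1 + r) in the maintenance fund and returns 4.1 × (1 + r) / 6 to the contributor.
Setting this equal to 1: 1 + r = 6/4.1 = 1.4634.
So the minimum matching rate is r = 1.4634 − 1 = 0.463.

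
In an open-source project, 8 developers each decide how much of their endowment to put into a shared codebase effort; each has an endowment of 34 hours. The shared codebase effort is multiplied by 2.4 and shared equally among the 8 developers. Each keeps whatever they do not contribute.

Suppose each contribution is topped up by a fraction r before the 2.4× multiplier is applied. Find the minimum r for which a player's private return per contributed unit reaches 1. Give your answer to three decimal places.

2.333

With matching at rate r, one contributed unit becomes (1 + r) in the shared codebase effort and returns 2.4 × (1 + r) / 8 to the contributor.
Setting this equal to 1: 1 + r = 8/2.4 = 3.3333.
So the minimum matching rate is r = 3.3333 − 1 = 2.333.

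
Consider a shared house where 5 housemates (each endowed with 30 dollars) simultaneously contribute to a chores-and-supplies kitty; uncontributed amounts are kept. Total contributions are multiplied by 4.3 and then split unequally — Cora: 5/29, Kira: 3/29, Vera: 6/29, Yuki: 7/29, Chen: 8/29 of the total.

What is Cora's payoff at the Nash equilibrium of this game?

Each unit j contributes comes back to j as 4.3 × (j's share), so j prefers to contribute only if that share exceeds 1/4.3 = 0.2326; otherwise keeping the unit dominates.
Yuki and Chen clear that bar, contributing 30 each; the remaining 3 contribute 0. Total contributed: 60.
Cora keeps 30 and receives 4.3 × 60 × 5/29 = 44.48 from the chores-and-supplies kitty, for a payoff of 74.48.

74.48 dollars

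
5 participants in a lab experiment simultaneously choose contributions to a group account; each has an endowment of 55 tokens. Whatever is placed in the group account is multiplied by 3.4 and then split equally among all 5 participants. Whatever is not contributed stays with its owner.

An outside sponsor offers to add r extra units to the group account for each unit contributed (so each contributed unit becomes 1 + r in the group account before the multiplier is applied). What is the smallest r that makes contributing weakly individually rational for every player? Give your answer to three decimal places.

With matching at rate r, one contributed unit becomes (1 + r) in the group account and returns 3.4 × (1 + r) / 5 to the contributor.
Setting this equal to 1: 1 + r = 5/3.4 = 1.4706.
So the minimum matching rate is r = 1.4706 − 1 = 0.471.

0.471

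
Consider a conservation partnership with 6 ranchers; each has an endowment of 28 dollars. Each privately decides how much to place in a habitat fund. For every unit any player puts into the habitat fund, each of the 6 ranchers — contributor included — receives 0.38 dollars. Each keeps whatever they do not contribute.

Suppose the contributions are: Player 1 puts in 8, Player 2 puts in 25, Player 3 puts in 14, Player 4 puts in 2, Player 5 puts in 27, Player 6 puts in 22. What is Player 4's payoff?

Total contributed: 8 + 25 + 14 + 2 + 27 + 22 = 98.
Each receives 0.38 × 98 = 37.24 from the habitat fund.
Player 4 keeps 28 − 2 = 26, so Player 4's payoff is 26 + 37.24 = 63.24.

63.24 dollars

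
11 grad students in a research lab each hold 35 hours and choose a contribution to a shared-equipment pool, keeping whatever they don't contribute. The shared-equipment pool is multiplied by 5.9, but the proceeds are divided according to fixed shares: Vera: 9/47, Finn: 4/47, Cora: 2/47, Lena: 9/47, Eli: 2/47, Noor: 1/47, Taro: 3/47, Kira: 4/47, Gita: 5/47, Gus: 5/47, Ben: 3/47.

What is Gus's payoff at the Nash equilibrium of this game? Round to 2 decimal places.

Each unit j contributes comes back to j as 5.9 × (j's share), so j prefers to contribute only if that share exceeds 1/5.9 = 0.1695; otherwise keeping the unit dominates.
The shares above 0.1695 belong to Vera and Lena, contributing 35 each; the remaining 9 contribute 0. Total contributed: 70.
Gus keeps 35 and receives 5.9 × 70 × 5/47 = 43.94 from the shared-equipment pool, for a payoff of 78.94.

78.94 hours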